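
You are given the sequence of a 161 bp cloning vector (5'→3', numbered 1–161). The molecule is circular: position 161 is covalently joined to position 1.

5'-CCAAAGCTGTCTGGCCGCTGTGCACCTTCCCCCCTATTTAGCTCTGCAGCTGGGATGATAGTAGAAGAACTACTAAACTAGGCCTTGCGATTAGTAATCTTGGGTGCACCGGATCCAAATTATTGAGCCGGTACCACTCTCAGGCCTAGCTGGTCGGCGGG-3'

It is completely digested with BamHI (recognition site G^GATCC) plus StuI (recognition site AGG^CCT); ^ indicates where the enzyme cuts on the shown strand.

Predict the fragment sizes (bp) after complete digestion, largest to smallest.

99, 33, 29 bp

The BamHI site (GGATCC) starts at position 111.
BamHI cuts after the first base of each site, so after position 111.
StuI sites (AGGCCT) start at positions 80, 142.
StuI cuts after base 3 of each site, so after positions 82, 144.
Combined cut positions: 82, 111, 144.
Circular molecule, 3 cuts → 3 fragments:
  83–111 → 29 bp
  112–144 → 33 bp
  145–161 then 1–82 → 17 + 82 = 99 bp
Sorted largest to smallest: 99, 33, 29 bp.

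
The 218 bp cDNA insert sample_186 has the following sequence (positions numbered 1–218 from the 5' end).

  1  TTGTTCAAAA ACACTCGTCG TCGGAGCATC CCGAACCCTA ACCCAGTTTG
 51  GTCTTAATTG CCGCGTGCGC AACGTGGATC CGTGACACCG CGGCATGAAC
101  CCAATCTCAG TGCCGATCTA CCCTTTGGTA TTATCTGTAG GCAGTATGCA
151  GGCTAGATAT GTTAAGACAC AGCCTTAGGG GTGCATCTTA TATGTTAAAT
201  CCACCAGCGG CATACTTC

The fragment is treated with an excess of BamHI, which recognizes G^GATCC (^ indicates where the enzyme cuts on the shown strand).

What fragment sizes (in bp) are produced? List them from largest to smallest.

The BamHI site (GGATCC) starts at position 76.
BamHI cuts after the first base of each site, so after position 76.
Linear molecule, 1 cut → 2 fragments:
  1–76 → 76 bp
  77–218 → 142 bp
Sorted largest to smallest: 142, 76 bp.

142, 76 bp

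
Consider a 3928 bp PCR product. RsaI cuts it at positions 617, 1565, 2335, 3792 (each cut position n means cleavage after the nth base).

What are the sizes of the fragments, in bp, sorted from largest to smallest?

1457, 948, 770, 617, 136 bp

Linear molecule, 4 cuts → 5 fragments:
  617 − 0 = 617 bp
  1565 − 617 = 948 bp
  2335 − 1565 = 770 bp
  3792 − 2335 = 1457 bp
  3928 − 3792 = 136 bp
Sorted largest to smallest: 1457, 948, 770, 617, 136 bp.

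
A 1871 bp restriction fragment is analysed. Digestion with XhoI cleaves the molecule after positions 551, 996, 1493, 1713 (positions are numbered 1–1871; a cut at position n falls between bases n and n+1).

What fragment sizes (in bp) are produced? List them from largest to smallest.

551, 497, 445, 220, 158 bp

Linear molecule, 4 cuts → 5 fragments:
  551 − 0 = 551 bp
  996 − 551 = 445 bp
  1493 − 996 = 497 bp
  1713 − 1493 = 220 bp
  1871 − 1713 = 158 bp
Sorted largest to smallest: 551, 497, 445, 220, 158 bp.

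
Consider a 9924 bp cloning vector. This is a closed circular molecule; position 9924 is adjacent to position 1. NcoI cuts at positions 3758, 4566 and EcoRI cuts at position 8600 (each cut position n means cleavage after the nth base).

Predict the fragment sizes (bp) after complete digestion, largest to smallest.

Combined cut positions (sorted): 3758, 4566, 8600.
Circular molecule, 3 cuts → 3 fragments:
  4566 − 3758 = 808 bp
  8600 − 4566 = 4034 bp
  wrap: 9924 − 8600 + 3758 = 5082 bp
Sorted largest to smallest: 5082, 4034, 808 bp.

5082, 4034, 808 bp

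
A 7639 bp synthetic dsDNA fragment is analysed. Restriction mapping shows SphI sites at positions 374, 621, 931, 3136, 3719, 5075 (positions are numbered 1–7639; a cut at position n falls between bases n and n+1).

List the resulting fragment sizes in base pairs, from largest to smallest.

2564, 2205, 1356, 583, 374, 310, 247 bp

Linear molecule, 6 cuts → 7 fragments:
  374 − 0 = 374 bp
  621 − 374 = 247 bp
  931 − 621 = 310 bp
  3136 − 931 = 2205 bp
  3719 − 3136 = 583 bp
  5075 − 3719 = 1356 bp
  7639 − 5075 = 2564 bp
Sorted largest to smallest: 2564, 2205, 1356, 583, 374, 310, 247 bp.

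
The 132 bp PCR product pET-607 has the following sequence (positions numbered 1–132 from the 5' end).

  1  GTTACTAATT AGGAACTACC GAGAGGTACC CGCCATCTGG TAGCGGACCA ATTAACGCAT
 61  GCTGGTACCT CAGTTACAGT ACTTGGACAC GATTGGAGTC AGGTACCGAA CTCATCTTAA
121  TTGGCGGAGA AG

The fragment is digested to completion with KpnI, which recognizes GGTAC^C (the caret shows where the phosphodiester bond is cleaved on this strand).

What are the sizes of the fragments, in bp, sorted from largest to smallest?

KpnI sites (GGTACC) start at positions 25, 64, 102.
KpnI cuts after base 5 of each site (before the last base), so after positions 29, 68, 106.
Linear molecule, 3 cuts → 4 fragments:
  1–29 → 29 bp
  30–68 → 39 bp
  69–106 → 38 bp
  107–132 → 26 bp
Sorted largest to smallest: 39, 38, 29, 26 bp.

39, 38, 29, 26 bp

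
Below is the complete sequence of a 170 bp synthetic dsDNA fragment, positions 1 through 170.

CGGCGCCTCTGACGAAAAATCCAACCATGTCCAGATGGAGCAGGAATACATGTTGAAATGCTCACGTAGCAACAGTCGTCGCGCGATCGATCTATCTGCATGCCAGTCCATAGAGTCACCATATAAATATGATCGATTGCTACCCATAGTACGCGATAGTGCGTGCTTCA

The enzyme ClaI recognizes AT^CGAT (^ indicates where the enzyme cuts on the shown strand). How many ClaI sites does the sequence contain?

2

ATCGAT occurs starting at positions 86, 132.
ClaI cuts at 2 sites.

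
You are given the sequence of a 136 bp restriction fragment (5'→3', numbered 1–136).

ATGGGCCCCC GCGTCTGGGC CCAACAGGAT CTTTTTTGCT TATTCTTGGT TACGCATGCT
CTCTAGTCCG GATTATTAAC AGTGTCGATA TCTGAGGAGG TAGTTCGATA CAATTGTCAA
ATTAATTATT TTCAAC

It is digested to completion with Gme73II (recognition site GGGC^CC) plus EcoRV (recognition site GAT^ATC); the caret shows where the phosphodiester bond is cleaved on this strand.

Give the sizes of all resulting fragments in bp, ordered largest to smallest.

Gme73II sites (GGGCCC) start at positions 3, 17.
Gme73II cuts after base 4 of each site, so after positions 6, 20.
The EcoRV site (GATATC) starts at position 87.
EcoRV cuts after base 3 of each site, so after position 89.
Combined cut positions: 6, 20, 89.
Linear molecule, 3 cuts → 4 fragments:
  1–6 → 6 bp
  7–20 → 14 bp
  21–89 → 69 bp
  90–136 → 47 bp
Sorted largest to smallest: 69, 47, 14, 6 bp.

69, 47, 14, 6 bp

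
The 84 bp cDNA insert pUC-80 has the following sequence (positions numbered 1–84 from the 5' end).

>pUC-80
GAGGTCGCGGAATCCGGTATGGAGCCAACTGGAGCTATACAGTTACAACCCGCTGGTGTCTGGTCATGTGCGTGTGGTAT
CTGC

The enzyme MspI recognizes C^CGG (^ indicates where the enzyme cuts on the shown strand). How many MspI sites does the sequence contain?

CCGG occurs starting at position 14.
MspI cuts at 1 site.

1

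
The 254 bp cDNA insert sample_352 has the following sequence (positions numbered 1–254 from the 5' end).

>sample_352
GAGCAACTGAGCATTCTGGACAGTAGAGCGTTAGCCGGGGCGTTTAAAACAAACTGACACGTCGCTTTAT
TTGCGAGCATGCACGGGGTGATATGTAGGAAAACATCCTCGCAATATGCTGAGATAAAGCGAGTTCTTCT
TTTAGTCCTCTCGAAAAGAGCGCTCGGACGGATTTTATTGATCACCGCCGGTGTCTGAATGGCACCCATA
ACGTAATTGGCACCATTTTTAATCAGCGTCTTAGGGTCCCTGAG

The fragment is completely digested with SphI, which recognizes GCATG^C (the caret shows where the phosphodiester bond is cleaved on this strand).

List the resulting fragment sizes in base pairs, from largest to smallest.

The SphI site (GCATGC) starts at position 77.
SphI cuts after base 5 of each site (before the last base), so after position 81.
Linear molecule, 1 cut → 2 fragments:
  1–81 → 81 bp
  82–254 → 173 bp
Sorted largest to smallest: 173, 81 bp.

173, 81 bp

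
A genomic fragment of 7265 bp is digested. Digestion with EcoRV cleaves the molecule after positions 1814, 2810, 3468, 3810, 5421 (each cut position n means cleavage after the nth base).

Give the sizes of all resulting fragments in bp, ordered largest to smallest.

1844, 1814, 1611, 996, 658, 342 bp

Linear molecule, 5 cuts → 6 fragments:
  1814 − 0 = 1814 bp
  2810 − 1814 = 996 bp
  3468 − 2810 = 658 bp
  3810 − 3468 = 342 bp
  5421 − 3810 = 1611 bp
  7265 − 5421 = 1844 bp
Sorted largest to smallest: 1844, 1814, 1611, 996, 658, 342 bp.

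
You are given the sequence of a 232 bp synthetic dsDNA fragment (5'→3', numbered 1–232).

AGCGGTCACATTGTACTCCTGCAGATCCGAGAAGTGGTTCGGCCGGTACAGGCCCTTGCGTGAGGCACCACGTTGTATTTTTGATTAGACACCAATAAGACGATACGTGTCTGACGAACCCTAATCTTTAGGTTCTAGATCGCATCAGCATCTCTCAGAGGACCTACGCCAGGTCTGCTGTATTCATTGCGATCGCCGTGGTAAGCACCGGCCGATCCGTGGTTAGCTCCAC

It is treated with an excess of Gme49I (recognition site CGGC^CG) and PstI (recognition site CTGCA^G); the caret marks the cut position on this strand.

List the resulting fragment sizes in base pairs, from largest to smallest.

Gme49I sites (CGGCCG) start at positions 40, 209.
Gme49I cuts after base 4 of each site, so after positions 43, 212.
The PstI site (CTGCAG) starts at position 19.
PstI cuts after base 5 of each site (before the last base), so after position 23.
Combined cut positions: 23, 43, 212.
Linear molecule, 3 cuts → 4 fragments:
  1–23 → 23 bp
  24–43 → 20 bp
  44–212 → 169 bp
  213–232 → 20 bp
Sorted largest to smallest: 169, 23, 20, 20 bp.

169, 23, 20, 20 bp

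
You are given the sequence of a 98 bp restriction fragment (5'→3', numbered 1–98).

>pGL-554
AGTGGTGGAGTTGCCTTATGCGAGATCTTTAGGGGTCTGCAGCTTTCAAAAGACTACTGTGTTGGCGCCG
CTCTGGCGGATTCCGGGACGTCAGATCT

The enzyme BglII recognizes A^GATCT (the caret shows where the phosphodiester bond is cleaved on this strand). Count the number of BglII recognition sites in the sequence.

AGATCT occurs starting at positions 23, 93.
BglII cuts at 2 sites.

2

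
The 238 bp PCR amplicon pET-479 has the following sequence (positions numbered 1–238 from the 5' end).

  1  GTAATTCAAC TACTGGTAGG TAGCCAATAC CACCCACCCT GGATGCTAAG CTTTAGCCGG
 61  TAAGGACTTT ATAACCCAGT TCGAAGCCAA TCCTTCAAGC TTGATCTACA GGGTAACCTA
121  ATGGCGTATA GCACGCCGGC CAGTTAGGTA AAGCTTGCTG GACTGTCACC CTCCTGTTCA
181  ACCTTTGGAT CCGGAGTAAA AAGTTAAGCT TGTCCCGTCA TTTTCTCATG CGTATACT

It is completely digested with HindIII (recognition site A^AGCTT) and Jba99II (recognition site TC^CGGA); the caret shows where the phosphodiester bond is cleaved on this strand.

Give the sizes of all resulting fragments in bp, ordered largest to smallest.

54, 49, 48, 40, 32, 15 bp

HindIII sites (AAGCTT) start at positions 48, 97, 151, 206.
HindIII cuts after the first base of each site, so after positions 48, 97, 151, 206.
The Jba99II site (TCCGGA) starts at position 190.
Jba99II cuts after base 2 of each site, so after position 191.
Combined cut positions: 48, 97, 151, 191, 206.
Linear molecule, 5 cuts → 6 fragments:
  1–48 → 48 bp
  49–97 → 49 bp
  98–151 → 54 bp
  152–191 → 40 bp
  192–206 → 15 bp
  207–238 → 32 bp
Sorted largest to smallest: 54, 49, 48, 40, 32, 15 bp.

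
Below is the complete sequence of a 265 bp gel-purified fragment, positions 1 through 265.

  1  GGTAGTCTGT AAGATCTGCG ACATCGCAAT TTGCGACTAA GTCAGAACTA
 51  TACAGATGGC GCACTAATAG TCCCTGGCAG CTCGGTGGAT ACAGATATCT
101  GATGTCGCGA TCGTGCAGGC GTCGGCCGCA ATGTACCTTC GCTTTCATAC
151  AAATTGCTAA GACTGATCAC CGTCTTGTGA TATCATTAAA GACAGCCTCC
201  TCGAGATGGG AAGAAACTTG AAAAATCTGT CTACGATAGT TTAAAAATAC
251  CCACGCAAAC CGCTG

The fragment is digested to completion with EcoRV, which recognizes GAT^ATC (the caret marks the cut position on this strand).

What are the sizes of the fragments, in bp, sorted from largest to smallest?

96, 85, 84 bp

EcoRV sites (GATATC) start at positions 94, 179.
EcoRV cuts after base 3 of each site, so after positions 96, 181.
Linear molecule, 2 cuts → 3 fragments:
  1–96 → 96 bp
  97–181 → 85 bp
  182–265 → 84 bp
Sorted largest to smallest: 96, 85, 84 bp.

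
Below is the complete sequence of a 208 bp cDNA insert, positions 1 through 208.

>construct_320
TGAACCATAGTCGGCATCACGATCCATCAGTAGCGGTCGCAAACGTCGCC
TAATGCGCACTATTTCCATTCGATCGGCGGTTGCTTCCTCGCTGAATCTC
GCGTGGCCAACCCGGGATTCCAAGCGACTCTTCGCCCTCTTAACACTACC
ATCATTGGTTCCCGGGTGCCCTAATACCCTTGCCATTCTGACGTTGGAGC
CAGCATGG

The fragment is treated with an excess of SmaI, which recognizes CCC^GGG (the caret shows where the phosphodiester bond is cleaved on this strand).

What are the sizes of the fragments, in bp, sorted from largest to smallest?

113, 50, 45 bp

SmaI sites (CCCGGG) start at positions 111, 161.
SmaI cuts after base 3 of each site, so after positions 113, 163.
Linear molecule, 2 cuts → 3 fragments:
  1–113 → 113 bp
  114–163 → 50 bp
  164–208 → 45 bp
Sorted largest to smallest: 113, 50, 45 bp.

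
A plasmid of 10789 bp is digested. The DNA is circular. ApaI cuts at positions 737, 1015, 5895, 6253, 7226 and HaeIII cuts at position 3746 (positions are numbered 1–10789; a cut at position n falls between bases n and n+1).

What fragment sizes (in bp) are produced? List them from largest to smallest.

Combined cut positions (sorted): 737, 1015, 3746, 5895, 6253, 7226.
Circular molecule, 6 cuts → 6 fragments:
  1015 − 737 = 278 bp
  3746 − 1015 = 2731 bp
  5895 − 3746 = 2149 bp
  6253 − 5895 = 358 bp
  7226 − 6253 = 973 bp
  wrap: 10789 − 7226 + 737 = 4300 bp
Sorted largest to smallest: 4300, 2731, 2149, 973, 358, 278 bp.

4300, 2731, 2149, 973, 358, 278 bp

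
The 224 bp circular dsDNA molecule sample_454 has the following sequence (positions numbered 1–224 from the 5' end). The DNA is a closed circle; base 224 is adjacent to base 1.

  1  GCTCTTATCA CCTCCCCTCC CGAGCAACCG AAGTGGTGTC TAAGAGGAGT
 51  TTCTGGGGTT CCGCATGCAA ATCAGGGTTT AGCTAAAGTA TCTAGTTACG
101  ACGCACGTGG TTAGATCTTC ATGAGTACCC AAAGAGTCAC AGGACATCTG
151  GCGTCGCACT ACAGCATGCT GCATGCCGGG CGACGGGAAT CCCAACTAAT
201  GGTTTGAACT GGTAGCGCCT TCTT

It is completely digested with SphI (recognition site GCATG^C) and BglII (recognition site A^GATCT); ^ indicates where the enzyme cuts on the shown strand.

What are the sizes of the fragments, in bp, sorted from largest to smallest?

116, 55, 46, 7 bp

SphI sites (GCATGC) start at positions 63, 164, 171.
SphI cuts after base 5 of each site (before the last base), so after positions 67, 168, 175.
The BglII site (AGATCT) starts at position 113.
BglII cuts after the first base of each site, so after position 113.
Combined cut positions: 67, 113, 168, 175.
Circular molecule, 4 cuts → 4 fragments:
  68–113 → 46 bp
  114–168 → 55 bp
  169–175 → 7 bp
  176–224 then 1–67 → 49 + 67 = 116 bp
Sorted largest to smallest: 116, 55, 46, 7 bp.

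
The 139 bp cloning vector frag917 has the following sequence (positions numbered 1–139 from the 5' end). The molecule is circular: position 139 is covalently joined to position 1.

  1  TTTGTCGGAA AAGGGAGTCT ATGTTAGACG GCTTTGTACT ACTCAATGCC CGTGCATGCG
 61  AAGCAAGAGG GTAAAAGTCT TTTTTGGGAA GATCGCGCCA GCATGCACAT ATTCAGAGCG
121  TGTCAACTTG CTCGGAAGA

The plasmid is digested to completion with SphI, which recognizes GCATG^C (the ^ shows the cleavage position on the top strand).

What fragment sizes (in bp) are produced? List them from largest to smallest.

SphI sites (GCATGC) start at positions 54, 101.
SphI cuts after base 5 of each site (before the last base), so after positions 58, 105.
Circular molecule, 2 cuts → 2 fragments:
  59–105 → 47 bp
  106–139 then 1–58 → 34 + 58 = 92 bp
Sorted largest to smallest: 92, 47 bp.

92, 47 bp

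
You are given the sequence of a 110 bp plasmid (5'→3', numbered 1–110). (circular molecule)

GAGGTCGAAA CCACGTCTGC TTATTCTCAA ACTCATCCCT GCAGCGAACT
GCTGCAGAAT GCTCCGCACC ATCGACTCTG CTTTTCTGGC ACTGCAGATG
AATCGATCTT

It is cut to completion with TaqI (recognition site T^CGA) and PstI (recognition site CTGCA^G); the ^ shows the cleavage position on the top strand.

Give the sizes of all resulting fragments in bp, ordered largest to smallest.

38, 24, 16, 13, 12, 7 bp

TaqI sites (TCGA) start at positions 5, 72, 103.
TaqI cuts after the first base of each site, so after positions 5, 72, 103.
PstI sites (CTGCAG) start at positions 39, 52, 92.
PstI cuts after base 5 of each site (before the last base), so after positions 43, 56, 96.
Combined cut positions: 5, 43, 56, 72, 96, 103.
Circular molecule, 6 cuts → 6 fragments:
  6–43 → 38 bp
  44–56 → 13 bp
  57–72 → 16 bp
  73–96 → 24 bp
  97–103 → 7 bp
  104–110 then 1–5 → 7 + 5 = 12 bp
Sorted largest to smallest: 38, 24, 16, 13, 12, 7 bp.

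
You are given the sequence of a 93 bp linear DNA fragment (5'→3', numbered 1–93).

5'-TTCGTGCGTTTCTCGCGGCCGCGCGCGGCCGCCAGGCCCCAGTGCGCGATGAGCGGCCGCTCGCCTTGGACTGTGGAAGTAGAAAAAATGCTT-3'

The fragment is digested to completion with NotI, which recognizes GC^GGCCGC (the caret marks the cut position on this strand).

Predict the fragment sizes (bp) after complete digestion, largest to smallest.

NotI sites (GCGGCCGC) start at positions 15, 25, 53.
NotI cuts after base 2 of each site, so after positions 16, 26, 54.
Linear molecule, 3 cuts → 4 fragments:
  1–16 → 16 bp
  17–26 → 10 bp
  27–54 → 28 bp
  55–93 → 39 bp
Sorted largest to smallest: 39, 28, 16, 10 bp.

39, 28, 16, 10 bp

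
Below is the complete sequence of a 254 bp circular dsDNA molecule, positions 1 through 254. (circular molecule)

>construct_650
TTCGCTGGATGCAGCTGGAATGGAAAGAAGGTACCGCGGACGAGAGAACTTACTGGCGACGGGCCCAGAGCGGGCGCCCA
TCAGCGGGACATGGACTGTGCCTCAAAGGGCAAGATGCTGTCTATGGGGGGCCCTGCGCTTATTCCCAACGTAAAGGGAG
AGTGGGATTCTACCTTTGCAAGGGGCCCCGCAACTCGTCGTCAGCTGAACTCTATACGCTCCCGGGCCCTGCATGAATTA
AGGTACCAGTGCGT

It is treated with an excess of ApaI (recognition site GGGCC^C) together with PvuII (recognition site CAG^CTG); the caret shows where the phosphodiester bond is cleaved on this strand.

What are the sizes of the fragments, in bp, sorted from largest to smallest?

ApaI sites (GGGCCC) start at positions 61, 129, 183, 224.
ApaI cuts after base 5 of each site (before the last base), so after positions 65, 133, 187, 228.
PvuII sites (CAGCTG) start at positions 12, 202.
PvuII cuts after base 3 of each site, so after positions 14, 204.
Combined cut positions: 14, 65, 133, 187, 204, 228.
Circular molecule, 6 cuts → 6 fragments:
  15–65 → 51 bp
  66–133 → 68 bp
  134–187 → 54 bp
  188–204 → 17 bp
  205–228 → 24 bp
  229–254 then 1–14 → 26 + 14 = 40 bp
Sorted largest to smallest: 68, 54, 51, 40, 24, 17 bp.

68, 54, 51, 40, 24, 17 bp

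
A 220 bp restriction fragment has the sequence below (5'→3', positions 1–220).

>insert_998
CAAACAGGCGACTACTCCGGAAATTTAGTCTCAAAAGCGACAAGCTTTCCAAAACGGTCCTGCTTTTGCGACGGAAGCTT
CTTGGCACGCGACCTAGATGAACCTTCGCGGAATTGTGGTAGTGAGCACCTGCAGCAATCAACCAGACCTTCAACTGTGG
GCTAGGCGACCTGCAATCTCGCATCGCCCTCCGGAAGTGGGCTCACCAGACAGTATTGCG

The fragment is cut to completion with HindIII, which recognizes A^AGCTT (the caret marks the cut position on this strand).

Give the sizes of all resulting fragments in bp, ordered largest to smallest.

HindIII sites (AAGCTT) start at positions 42, 75.
HindIII cuts after the first base of each site, so after positions 42, 75.
Linear molecule, 2 cuts → 3 fragments:
  1–42 → 42 bp
  43–75 → 33 bp
  76–220 → 145 bp
Sorted largest to smallest: 145, 42, 33 bp.

145, 42, 33 bp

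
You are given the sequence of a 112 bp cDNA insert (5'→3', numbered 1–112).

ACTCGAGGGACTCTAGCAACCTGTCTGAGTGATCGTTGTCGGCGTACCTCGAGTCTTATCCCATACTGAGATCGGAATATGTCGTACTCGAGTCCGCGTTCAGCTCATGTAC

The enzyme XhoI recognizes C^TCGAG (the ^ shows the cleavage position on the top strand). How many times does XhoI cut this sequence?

3

CTCGAG occurs starting at positions 2, 48, 87.
XhoI cuts at 3 sites.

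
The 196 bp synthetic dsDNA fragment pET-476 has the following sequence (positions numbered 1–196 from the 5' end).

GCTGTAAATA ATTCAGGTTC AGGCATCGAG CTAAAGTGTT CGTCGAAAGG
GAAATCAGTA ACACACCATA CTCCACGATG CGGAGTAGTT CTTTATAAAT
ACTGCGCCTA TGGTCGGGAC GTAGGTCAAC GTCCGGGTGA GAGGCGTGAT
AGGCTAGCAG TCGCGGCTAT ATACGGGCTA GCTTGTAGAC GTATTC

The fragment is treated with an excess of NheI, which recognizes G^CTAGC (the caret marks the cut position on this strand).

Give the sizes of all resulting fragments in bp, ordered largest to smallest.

153, 24, 19 bp

NheI sites (GCTAGC) start at positions 153, 177.
NheI cuts after the first base of each site, so after positions 153, 177.
Linear molecule, 2 cuts → 3 fragments:
  1–153 → 153 bp
  154–177 → 24 bp
  178–196 → 19 bp
Sorted largest to smallest: 153, 24, 19 bp.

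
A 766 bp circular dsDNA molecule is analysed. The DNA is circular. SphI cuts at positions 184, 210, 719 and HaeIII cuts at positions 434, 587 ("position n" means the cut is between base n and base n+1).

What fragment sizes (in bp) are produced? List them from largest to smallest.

231, 224, 153, 132, 26 bp

Combined cut positions (sorted): 184, 210, 434, 587, 719.
Circular molecule, 5 cuts → 5 fragments:
  210 − 184 = 26 bp
  434 − 210 = 224 bp
  587 − 434 = 153 bp
  719 − 587 = 132 bp
  wrap: 766 − 719 + 184 = 231 bp
Sorted largest to smallest: 231, 224, 153, 132, 26 bp.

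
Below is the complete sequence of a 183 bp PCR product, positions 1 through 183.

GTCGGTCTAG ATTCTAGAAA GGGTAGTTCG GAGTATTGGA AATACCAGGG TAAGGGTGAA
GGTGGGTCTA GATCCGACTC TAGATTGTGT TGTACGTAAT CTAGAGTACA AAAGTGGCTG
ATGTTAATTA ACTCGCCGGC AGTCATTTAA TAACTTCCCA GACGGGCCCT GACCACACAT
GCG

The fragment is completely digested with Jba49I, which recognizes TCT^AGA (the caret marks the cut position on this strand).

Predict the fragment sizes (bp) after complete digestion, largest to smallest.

Jba49I sites (TCTAGA) start at positions 6, 13, 67, 79, 100.
Jba49I cuts after base 3 of each site, so after positions 8, 15, 69, 81, 102.
Linear molecule, 5 cuts → 6 fragments:
  1–8 → 8 bp
  9–15 → 7 bp
  16–69 → 54 bp
  70–81 → 12 bp
  82–102 → 21 bp
  103–183 → 81 bp
Sorted largest to smallest: 81, 54, 21, 12, 8, 7 bp.

81, 54, 21, 12, 8, 7 bp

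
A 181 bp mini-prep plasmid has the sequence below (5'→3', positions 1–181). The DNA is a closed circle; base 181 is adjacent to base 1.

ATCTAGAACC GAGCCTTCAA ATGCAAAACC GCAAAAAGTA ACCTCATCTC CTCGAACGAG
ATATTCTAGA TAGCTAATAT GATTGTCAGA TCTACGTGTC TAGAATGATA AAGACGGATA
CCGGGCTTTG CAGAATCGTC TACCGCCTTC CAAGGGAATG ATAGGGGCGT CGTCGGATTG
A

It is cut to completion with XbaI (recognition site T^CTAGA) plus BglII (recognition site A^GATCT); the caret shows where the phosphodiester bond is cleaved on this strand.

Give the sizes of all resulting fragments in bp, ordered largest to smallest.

84, 63, 23, 11 bp

XbaI sites (TCTAGA) start at positions 2, 65, 99.
XbaI cuts after the first base of each site, so after positions 2, 65, 99.
The BglII site (AGATCT) starts at position 88.
BglII cuts after the first base of each site, so after position 88.
Combined cut positions: 2, 65, 88, 99.
Circular molecule, 4 cuts → 4 fragments:
  3–65 → 63 bp
  66–88 → 23 bp
  89–99 → 11 bp
  100–181 then 1–2 → 82 + 2 = 84 bp
Sorted largest to smallest: 84, 63, 23, 11 bp.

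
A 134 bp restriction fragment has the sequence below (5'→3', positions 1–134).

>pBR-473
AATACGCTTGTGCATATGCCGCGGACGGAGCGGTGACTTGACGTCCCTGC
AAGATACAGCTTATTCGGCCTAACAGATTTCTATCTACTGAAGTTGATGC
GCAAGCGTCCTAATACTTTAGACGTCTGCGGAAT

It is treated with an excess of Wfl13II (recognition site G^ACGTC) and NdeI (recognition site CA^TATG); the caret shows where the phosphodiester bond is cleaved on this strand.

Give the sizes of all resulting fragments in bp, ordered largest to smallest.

Wfl13II sites (GACGTC) start at positions 40, 121.
Wfl13II cuts after the first base of each site, so after positions 40, 121.
The NdeI site (CATATG) starts at position 13.
NdeI cuts after base 2 of each site, so after position 14.
Combined cut positions: 14, 40, 121.
Linear molecule, 3 cuts → 4 fragments:
  1–14 → 14 bp
  15–40 → 26 bp
  41–121 → 81 bp
  122–134 → 13 bp
Sorted largest to smallest: 81, 26, 14, 13 bp.

81, 26, 14, 13 bp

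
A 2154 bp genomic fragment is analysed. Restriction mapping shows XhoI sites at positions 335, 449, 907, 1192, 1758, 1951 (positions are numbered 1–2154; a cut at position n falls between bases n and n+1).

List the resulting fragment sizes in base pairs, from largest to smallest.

Linear molecule, 6 cuts → 7 fragments:
  335 − 0 = 335 bp
  449 − 335 = 114 bp
  907 − 449 = 458 bp
  1192 − 907 = 285 bp
  1758 − 1192 = 566 bp
  1951 − 1758 = 193 bp
  2154 − 1951 = 203 bp
Sorted largest to smallest: 566, 458, 335, 285, 203, 193, 114 bp.

566, 458, 335, 285, 203, 193, 114 bp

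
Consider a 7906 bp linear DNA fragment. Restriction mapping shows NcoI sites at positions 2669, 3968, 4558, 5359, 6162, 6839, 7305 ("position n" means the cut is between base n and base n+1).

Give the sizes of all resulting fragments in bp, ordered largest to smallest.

Linear molecule, 7 cuts → 8 fragments:
  2669 − 0 = 2669 bp
  3968 − 2669 = 1299 bp
  4558 − 3968 = 590 bp
  5359 − 4558 = 801 bp
  6162 − 5359 = 803 bp
  6839 − 6162 = 677 bp
  7305 − 6839 = 466 bp
  7906 − 7305 = 601 bp
Sorted largest to smallest: 2669, 1299, 803, 801, 677, 601, 590, 466 bp.

2669, 1299, 803, 801, 677, 601, 590, 466 bp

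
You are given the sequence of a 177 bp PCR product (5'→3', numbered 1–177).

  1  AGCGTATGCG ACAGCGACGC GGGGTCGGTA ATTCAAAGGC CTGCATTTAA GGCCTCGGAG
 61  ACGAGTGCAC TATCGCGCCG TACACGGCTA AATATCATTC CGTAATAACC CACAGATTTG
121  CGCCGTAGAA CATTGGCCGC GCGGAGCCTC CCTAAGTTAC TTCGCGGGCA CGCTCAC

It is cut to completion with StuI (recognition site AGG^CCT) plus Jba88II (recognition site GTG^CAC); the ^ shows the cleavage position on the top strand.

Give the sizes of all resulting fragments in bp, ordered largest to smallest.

StuI sites (AGGCCT) start at positions 37, 50.
StuI cuts after base 3 of each site, so after positions 39, 52.
The Jba88II site (GTGCAC) starts at position 65.
Jba88II cuts after base 3 of each site, so after position 67.
Combined cut positions: 39, 52, 67.
Linear molecule, 3 cuts → 4 fragments:
  1–39 → 39 bp
  40–52 → 13 bp
  53–67 → 15 bp
  68–177 → 110 bp
Sorted largest to smallest: 110, 39, 15, 13 bp.

110, 39, 15, 13 bp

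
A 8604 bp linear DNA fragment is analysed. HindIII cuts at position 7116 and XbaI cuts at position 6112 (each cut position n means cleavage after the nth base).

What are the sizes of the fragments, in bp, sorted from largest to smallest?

Combined cut positions (sorted): 6112, 7116.
Linear molecule, 2 cuts → 3 fragments:
  6112 − 0 = 6112 bp
  7116 − 6112 = 1004 bp
  8604 − 7116 = 1488 bp
Sorted largest to smallest: 6112, 1488, 1004 bp.

6112, 1488, 1004 bp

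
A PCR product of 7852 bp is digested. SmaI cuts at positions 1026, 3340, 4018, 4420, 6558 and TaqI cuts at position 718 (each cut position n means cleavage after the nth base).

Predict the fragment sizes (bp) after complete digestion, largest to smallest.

Combined cut positions (sorted): 718, 1026, 3340, 4018, 4420, 6558.
Linear molecule, 6 cuts → 7 fragments:
  718 − 0 = 718 bp
  1026 − 718 = 308 bp
  3340 − 1026 = 2314 bp
  4018 − 3340 = 678 bp
  4420 − 4018 = 402 bp
  6558 − 4420 = 2138 bp
  7852 − 6558 = 1294 bp
Sorted largest to smallest: 2314, 2138, 1294, 718, 678, 402, 308 bp.

2314, 2138, 1294, 718, 678, 402, 308 bp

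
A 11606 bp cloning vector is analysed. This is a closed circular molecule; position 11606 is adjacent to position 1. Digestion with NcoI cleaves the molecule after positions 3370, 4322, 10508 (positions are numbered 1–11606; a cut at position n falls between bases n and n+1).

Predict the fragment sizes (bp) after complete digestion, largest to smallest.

Circular molecule, 3 cuts → 3 fragments:
  4322 − 3370 = 952 bp
  10508 − 4322 = 6186 bp
  wrap: 11606 − 10508 + 3370 = 4468 bp
Sorted largest to smallest: 6186, 4468, 952 bp.

6186, 4468, 952 bp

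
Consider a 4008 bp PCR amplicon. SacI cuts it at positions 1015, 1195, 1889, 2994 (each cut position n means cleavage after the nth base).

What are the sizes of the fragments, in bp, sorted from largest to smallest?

1105, 1015, 1014, 694, 180 bp

Linear molecule, 4 cuts → 5 fragments:
  1015 − 0 = 1015 bp
  1195 − 1015 = 180 bp
  1889 − 1195 = 694 bp
  2994 − 1889 = 1105 bp
  4008 − 2994 = 1014 bp
Sorted largest to smallest: 1105, 1015, 1014, 694, 180 bp.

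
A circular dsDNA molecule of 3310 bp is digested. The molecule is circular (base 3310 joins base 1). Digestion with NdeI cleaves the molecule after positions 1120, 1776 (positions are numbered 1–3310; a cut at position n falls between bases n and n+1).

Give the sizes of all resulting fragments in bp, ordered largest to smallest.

Circular molecule, 2 cuts → 2 fragments:
  1776 − 1120 = 656 bp
  wrap: 3310 − 1776 + 1120 = 2654 bp
Sorted largest to smallest: 2654, 656 bp.

2654, 656 bp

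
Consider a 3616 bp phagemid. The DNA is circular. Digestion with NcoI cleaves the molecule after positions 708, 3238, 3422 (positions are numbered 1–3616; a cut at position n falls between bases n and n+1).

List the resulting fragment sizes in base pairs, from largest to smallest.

2530, 902, 184 bp

Circular molecule, 3 cuts → 3 fragments:
  3238 − 708 = 2530 bp
  3422 − 3238 = 184 bp
  wrap: 3616 − 3422 + 708 = 902 bp
Sorted largest to smallest: 2530, 902, 184 bp.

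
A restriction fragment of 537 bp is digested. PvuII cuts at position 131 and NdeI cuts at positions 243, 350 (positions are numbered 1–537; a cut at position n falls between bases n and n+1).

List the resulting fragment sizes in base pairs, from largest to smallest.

187, 131, 112, 107 bp

Combined cut positions (sorted): 131, 243, 350.
Linear molecule, 3 cuts → 4 fragments:
  131 − 0 = 131 bp
  243 − 131 = 112 bp
  350 − 243 = 107 bp
  537 − 350 = 187 bp
Sorted largest to smallest: 187, 131, 112, 107 bp.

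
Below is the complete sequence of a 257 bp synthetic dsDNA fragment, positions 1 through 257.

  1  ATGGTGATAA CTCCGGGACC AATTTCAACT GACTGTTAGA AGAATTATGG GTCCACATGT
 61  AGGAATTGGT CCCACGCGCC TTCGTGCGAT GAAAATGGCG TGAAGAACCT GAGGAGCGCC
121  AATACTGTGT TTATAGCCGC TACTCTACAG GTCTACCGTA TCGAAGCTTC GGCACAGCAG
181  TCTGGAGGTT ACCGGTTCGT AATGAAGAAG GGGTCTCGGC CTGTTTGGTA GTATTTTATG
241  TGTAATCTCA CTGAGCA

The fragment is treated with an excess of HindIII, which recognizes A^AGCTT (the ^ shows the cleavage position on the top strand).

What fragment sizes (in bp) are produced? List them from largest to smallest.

164, 93 bp

The HindIII site (AAGCTT) starts at position 164.
HindIII cuts after the first base of each site, so after position 164.
Linear molecule, 1 cut → 2 fragments:
  1–164 → 164 bp
  165–257 → 93 bp
Sorted largest to smallest: 164, 93 bp.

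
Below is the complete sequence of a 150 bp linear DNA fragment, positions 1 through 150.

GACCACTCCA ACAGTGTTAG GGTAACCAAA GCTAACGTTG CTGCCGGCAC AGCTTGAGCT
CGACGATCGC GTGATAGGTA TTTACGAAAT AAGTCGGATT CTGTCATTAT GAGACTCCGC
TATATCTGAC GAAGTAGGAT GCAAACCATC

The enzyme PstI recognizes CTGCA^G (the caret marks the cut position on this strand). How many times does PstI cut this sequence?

No occurrence of CTGCAG is present in the sequence.
PstI does not cut: 0 sites.

0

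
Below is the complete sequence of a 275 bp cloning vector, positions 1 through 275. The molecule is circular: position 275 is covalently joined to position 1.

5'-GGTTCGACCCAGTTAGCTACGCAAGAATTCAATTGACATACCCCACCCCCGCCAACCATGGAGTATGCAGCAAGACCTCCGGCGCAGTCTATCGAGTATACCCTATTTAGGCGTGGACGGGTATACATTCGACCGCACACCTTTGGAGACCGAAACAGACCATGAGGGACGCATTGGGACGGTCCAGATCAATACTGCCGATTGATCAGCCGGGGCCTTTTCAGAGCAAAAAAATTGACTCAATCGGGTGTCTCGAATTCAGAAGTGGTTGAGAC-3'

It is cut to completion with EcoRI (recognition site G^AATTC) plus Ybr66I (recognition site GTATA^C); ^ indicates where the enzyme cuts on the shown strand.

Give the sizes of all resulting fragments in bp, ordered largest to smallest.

130, 75, 45, 25 bp

EcoRI sites (GAATTC) start at positions 25, 255.
EcoRI cuts after the first base of each site, so after positions 25, 255.
Ybr66I sites (GTATAC) start at positions 96, 121.
Ybr66I cuts after base 5 of each site (before the last base), so after positions 100, 125.
Combined cut positions: 25, 100, 125, 255.
Circular molecule, 4 cuts → 4 fragments:
  26–100 → 75 bp
  101–125 → 25 bp
  126–255 → 130 bp
  256–275 then 1–25 → 20 + 25 = 45 bp
Sorted largest to smallest: 130, 75, 45, 25 bp.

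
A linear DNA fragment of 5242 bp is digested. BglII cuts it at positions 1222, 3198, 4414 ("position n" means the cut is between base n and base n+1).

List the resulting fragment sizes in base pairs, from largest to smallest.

Linear molecule, 3 cuts → 4 fragments:
  1222 − 0 = 1222 bp
  3198 − 1222 = 1976 bp
  4414 − 3198 = 1216 bp
  5242 − 4414 = 828 bp
Sorted largest to smallest: 1976, 1222, 1216, 828 bp.

1976, 1222, 1216, 828 bp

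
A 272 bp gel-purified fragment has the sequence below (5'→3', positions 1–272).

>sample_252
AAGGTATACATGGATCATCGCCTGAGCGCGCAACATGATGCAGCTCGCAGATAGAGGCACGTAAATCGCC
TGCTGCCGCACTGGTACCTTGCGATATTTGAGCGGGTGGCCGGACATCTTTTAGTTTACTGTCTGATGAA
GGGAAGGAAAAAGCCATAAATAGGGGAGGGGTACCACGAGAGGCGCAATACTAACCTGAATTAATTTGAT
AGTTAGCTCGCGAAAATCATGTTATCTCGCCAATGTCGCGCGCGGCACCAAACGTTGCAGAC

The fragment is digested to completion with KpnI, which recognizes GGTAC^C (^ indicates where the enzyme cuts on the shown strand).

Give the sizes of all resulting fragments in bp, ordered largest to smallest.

KpnI sites (GGTACC) start at positions 83, 170.
KpnI cuts after base 5 of each site (before the last base), so after positions 87, 174.
Linear molecule, 2 cuts → 3 fragments:
  1–87 → 87 bp
  88–174 → 87 bp
  175–272 → 98 bp
Sorted largest to smallest: 98, 87, 87 bp.

98, 87, 87 bp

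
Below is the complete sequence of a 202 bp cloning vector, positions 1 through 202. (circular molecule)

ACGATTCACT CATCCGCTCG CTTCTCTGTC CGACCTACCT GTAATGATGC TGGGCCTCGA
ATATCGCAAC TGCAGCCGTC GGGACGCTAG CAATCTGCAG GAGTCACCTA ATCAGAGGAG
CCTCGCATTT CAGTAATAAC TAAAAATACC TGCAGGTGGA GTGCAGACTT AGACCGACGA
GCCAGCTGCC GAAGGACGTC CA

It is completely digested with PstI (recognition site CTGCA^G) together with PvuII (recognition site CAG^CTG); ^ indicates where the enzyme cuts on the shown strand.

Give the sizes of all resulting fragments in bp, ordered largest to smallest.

91, 55, 31, 25 bp

PstI sites (CTGCAG) start at positions 70, 95, 150.
PstI cuts after base 5 of each site (before the last base), so after positions 74, 99, 154.
The PvuII site (CAGCTG) starts at position 183.
PvuII cuts after base 3 of each site, so after position 185.
Combined cut positions: 74, 99, 154, 185.
Circular molecule, 4 cuts → 4 fragments:
  75–99 → 25 bp
  100–154 → 55 bp
  155–185 → 31 bp
  186–202 then 1–74 → 17 + 74 = 91 bp
Sorted largest to smallest: 91, 55, 31, 25 bp.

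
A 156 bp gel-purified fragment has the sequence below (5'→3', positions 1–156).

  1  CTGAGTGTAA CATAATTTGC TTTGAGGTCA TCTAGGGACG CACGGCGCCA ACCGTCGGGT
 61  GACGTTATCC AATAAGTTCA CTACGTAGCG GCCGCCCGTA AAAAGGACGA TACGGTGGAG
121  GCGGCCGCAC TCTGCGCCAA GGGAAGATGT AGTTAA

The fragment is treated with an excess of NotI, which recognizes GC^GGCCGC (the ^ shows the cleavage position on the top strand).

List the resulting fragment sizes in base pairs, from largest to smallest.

89, 34, 33 bp

NotI sites (GCGGCCGC) start at positions 88, 121.
NotI cuts after base 2 of each site, so after positions 89, 122.
Linear molecule, 2 cuts → 3 fragments:
  1–89 → 89 bp
  90–122 → 33 bp
  123–156 → 34 bp
Sorted largest to smallest: 89, 34, 33 bp.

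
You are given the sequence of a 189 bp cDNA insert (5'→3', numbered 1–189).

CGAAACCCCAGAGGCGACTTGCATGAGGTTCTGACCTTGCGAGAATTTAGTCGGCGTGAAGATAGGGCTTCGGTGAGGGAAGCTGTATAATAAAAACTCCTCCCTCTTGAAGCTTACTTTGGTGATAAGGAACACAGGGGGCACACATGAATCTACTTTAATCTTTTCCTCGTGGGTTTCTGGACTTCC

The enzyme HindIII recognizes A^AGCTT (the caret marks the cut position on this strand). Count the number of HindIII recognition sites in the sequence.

1

AAGCTT occurs starting at position 110.
HindIII cuts at 1 site.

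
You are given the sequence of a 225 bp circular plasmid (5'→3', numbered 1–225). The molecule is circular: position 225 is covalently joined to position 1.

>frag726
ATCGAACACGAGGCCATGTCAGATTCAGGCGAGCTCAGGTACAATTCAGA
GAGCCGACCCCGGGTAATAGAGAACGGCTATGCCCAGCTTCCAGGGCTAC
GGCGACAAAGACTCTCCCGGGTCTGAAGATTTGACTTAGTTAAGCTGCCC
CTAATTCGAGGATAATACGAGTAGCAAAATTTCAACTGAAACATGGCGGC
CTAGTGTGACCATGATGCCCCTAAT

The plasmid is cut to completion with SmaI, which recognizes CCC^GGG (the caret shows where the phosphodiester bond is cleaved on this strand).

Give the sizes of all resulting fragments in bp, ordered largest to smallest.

SmaI sites (CCCGGG) start at positions 59, 116.
SmaI cuts after base 3 of each site, so after positions 61, 118.
Circular molecule, 2 cuts → 2 fragments:
  62–118 → 57 bp
  119–225 then 1–61 → 107 + 61 = 168 bp
Sorted largest to smallest: 168, 57 bp.

168, 57 bp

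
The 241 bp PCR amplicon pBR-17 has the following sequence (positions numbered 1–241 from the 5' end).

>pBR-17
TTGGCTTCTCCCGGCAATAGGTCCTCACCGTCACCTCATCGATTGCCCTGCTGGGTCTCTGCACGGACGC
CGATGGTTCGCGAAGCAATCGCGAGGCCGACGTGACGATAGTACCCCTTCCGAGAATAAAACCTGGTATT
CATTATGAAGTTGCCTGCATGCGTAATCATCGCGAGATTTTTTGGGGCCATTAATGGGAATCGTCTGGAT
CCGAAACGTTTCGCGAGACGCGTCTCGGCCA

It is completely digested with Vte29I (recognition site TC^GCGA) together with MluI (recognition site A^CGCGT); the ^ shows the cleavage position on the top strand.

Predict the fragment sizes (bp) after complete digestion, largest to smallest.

81, 79, 51, 13, 11, 6 bp

Vte29I sites (TCGCGA) start at positions 78, 89, 170, 221.
Vte29I cuts after base 2 of each site, so after positions 79, 90, 171, 222.
The MluI site (ACGCGT) starts at position 228.
MluI cuts after the first base of each site, so after position 228.
Combined cut positions: 79, 90, 171, 222, 228.
Linear molecule, 5 cuts → 6 fragments:
  1–79 → 79 bp
  80–90 → 11 bp
  91–171 → 81 bp
  172–222 → 51 bp
  223–228 → 6 bp
  229–241 → 13 bp
Sorted largest to smallest: 81, 79, 51, 13, 11, 6 bp.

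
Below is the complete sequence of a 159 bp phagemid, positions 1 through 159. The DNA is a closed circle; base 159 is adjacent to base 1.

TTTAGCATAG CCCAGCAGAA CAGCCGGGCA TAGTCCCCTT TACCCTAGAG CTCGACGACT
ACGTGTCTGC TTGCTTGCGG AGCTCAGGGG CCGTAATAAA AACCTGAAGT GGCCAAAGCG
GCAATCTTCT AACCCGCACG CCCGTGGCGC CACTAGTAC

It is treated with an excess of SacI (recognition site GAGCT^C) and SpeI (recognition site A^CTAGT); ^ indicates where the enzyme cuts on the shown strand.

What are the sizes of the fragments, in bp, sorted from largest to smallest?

68, 59, 32 bp

SacI sites (GAGCTC) start at positions 48, 80.
SacI cuts after base 5 of each site (before the last base), so after positions 52, 84.
The SpeI site (ACTAGT) starts at position 152.
SpeI cuts after the first base of each site, so after position 152.
Combined cut positions: 52, 84, 152.
Circular molecule, 3 cuts → 3 fragments:
  53–84 → 32 bp
  85–152 → 68 bp
  153–159 then 1–52 → 7 + 52 = 59 bp
Sorted largest to smallest: 68, 59, 32 bp.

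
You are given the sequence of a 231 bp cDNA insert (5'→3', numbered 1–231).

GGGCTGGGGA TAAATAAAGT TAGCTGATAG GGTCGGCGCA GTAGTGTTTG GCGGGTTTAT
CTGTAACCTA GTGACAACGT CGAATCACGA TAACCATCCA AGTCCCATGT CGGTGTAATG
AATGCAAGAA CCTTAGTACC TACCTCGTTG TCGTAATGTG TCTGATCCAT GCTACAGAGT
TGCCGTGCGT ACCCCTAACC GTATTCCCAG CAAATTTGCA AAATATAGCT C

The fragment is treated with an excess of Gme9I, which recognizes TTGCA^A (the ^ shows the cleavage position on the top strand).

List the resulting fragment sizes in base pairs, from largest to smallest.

220, 11 bp

The Gme9I site (TTGCAA) starts at position 216.
Gme9I cuts after base 5 of each site (before the last base), so after position 220.
Linear molecule, 1 cut → 2 fragments:
  1–220 → 220 bp
  221–231 → 11 bp
Sorted largest to smallest: 220, 11 bp.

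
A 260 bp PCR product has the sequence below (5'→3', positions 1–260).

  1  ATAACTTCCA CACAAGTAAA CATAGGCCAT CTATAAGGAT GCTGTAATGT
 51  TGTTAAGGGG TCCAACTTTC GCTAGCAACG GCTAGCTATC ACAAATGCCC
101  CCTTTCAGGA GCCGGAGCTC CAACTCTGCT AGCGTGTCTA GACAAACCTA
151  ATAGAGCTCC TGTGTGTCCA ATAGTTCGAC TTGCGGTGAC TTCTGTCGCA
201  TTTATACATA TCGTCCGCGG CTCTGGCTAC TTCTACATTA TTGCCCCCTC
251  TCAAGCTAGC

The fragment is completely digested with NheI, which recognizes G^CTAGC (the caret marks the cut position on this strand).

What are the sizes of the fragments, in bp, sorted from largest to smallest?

127, 71, 47, 10, 5 bp

NheI sites (GCTAGC) start at positions 71, 81, 128, 255.
NheI cuts after the first base of each site, so after positions 71, 81, 128, 255.
Linear molecule, 4 cuts → 5 fragments:
  1–71 → 71 bp
  72–81 → 10 bp
  82–128 → 47 bp
  129–255 → 127 bp
  256–260 → 5 bp
Sorted largest to smallest: 127, 71, 47, 10, 5 bp.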